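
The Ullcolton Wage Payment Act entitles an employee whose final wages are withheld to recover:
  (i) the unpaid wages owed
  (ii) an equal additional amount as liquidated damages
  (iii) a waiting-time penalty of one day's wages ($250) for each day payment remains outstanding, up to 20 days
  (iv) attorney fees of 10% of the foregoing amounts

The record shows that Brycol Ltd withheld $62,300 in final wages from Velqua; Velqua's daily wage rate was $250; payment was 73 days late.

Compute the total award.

Liquidated damages (equal amount): $62,300
Penalty days: min(73, 20) = 20
Waiting-time penalty: 20 × $250 = $5,000
Subtotal: $62,300 + $62,300 + $5,000 = $129,600
Attorney fees: 10% of $129,600 = $12,960
Total award: $129,600 + $12,960 = $142,560

$142,560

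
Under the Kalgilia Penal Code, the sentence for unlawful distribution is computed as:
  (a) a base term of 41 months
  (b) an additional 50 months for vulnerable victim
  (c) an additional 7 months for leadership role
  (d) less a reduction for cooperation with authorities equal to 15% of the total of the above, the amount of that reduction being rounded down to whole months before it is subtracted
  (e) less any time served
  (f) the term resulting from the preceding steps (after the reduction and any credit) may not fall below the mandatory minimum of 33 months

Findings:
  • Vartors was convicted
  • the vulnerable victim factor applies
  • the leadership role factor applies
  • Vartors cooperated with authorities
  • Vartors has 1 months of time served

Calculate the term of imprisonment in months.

Vulnerable victim enhancement: +50 months
Leadership role enhancement: +7 months
Adjusted term: 41 months + 50 months + 7 months = 98 months
Cooperation with authorities reduction: 15% of 98 months = 14 months (rounded down)
After reduction: 98 − 14 = 84 months
Less time served: 84 months − 1 months = 83 months
Minimum 33 months: 83 months meets the minimum, no increase.

83 months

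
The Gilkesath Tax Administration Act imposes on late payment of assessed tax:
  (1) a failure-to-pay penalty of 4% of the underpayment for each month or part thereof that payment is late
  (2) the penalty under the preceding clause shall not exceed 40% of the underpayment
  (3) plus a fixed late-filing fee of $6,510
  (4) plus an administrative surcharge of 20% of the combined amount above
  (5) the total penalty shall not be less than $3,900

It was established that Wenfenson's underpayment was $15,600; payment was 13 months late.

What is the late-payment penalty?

Accrued rate: 4% × 13 = 52%, capped at 40% → 40%
Failure-to-pay penalty: 40% of $15,600 = $6,240
Penalty before surcharge: $6,240 + $6,510 = $12,750
Administrative surcharge: 20% of $12,750 = $2,550
Total penalty: $12,750 + $2,550 = $15,300
Minimum $3,900: $15,300 meets the minimum, no increase.

$15,300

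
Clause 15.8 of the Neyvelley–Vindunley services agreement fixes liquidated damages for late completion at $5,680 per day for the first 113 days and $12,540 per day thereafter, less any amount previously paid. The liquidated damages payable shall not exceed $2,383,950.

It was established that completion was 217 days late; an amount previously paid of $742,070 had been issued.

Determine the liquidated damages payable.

$1,203,930

First 113 days: 113 × $5,680 = $641,840
Remaining days: (217 − 113) × $12,540 = $1,304,160
Accrued per-day damages: $641,840 + $1,304,160 = $1,946,000
Less amount previously paid: $1,946,000 − $742,070 = $1,203,930
Cap at $2,383,950: $1,203,930 is within the cap, no reduction.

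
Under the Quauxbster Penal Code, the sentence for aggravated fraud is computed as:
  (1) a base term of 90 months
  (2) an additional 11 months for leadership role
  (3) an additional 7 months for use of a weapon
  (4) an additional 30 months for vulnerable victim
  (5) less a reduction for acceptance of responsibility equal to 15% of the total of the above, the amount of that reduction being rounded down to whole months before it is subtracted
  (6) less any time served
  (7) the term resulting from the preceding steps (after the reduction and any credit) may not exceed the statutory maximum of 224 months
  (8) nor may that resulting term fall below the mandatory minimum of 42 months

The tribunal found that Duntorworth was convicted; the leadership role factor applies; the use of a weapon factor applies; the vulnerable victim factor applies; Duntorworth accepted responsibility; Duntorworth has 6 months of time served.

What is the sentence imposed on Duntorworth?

112 months

Leadership role enhancement: +11 months
Use of a weapon enhancement: +7 months
Vulnerable victim enhancement: +30 months
Adjusted term: 90 months + 11 months + 7 months + 30 months = 138 months
Acceptance of responsibility reduction: 15% of 138 months = 20 months (rounded down)
After reduction: 138 − 20 = 118 months
Less time served: 118 months − 6 months = 112 months
Cap at 224 months: 112 months is within the cap, no reduction.
Minimum 42 months: 112 months meets the minimum, no increase.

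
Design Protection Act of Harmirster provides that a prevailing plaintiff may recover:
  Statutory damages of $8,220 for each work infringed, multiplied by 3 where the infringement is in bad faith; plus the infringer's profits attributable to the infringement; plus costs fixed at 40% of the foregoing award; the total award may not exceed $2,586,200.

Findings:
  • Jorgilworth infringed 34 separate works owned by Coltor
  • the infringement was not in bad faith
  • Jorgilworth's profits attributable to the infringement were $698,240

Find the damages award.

$1,368,808

Statutory damages: 34 × $8,220 = $279,480
Infringement not in bad faith: no ×3 enhancement.
Combined award: $279,480 + $698,240 = $977,720
Costs: 40% of $977,720 = $391,088
Award plus costs: $977,720 + $391,088 = $1,368,808
Cap at $2,586,200: $1,368,808 is within the cap, no reduction.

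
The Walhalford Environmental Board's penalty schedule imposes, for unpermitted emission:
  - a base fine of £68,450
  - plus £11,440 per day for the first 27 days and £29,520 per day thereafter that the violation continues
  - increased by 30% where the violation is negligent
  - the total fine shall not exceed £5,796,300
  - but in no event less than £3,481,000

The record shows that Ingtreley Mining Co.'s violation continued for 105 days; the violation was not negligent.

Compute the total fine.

First 27 days: 27 × £11,440 = £308,880
Remaining days: (105 − 27) × £29,520 = £2,302,560
Per-day component: £308,880 + £2,302,560 = £2,611,440
Base plus per-day: £68,450 + £2,611,440 = £2,679,890
The violation was not negligent: no 30% increase.
Cap at £5,796,300: £2,679,890 is within the cap, no reduction.
Minimum £3,481,000: £2,679,890 is below the minimum → £3,481,000

£3,481,000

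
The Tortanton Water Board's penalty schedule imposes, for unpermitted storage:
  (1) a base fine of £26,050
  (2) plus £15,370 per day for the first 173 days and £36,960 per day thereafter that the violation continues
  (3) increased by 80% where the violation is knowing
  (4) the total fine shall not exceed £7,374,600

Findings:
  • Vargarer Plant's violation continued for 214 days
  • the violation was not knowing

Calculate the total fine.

First 173 days: 173 × £15,370 = £2,659,010
Remaining days: (214 − 173) × £36,960 = £1,515,360
Per-day component: £2,659,010 + £1,515,360 = £4,174,370
Base plus per-day: £26,050 + £4,174,370 = £4,200,420
The violation was not knowing: no 80% increase.
Cap at £7,374,600: £4,200,420 is within the cap, no reduction.

£4,200,420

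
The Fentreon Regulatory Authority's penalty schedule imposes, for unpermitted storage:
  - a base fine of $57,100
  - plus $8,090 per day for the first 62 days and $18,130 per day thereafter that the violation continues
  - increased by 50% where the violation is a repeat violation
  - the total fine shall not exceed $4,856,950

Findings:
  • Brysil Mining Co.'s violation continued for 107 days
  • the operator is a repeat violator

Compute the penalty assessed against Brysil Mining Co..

$2,061,795

First 62 days: 62 × $8,090 = $501,580
Remaining days: (107 − 62) × $18,130 = $815,850
Per-day component: $501,580 + $815,850 = $1,317,430
Base plus per-day: $57,100 + $1,317,430 = $1,374,530
Enhancement: 50% of $1,374,530 = $687,265
Enhanced fine: $1,374,530 + $687,265 = $2,061,795
Cap at $4,856,950: $2,061,795 is within the cap, no reduction.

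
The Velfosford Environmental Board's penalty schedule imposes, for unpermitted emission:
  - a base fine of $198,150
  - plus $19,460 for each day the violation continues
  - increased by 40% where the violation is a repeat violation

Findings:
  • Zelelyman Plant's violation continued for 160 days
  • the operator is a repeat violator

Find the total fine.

Per-day component: 160 × $19,460 = $3,113,600
Base plus per-day: $198,150 + $3,113,600 = $3,311,750
Enhancement: 40% of $3,311,750 = $1,324,700
Enhanced fine: $3,311,750 + $1,324,700 = $4,636,450

$4,636,450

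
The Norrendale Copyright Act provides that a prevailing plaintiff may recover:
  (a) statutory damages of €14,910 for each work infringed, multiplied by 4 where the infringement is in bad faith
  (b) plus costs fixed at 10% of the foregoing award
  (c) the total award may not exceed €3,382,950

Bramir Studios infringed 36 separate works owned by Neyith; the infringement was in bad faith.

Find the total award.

Statutory damages: 36 × €14,910 = €536,760
Multiplied by 4: 4 × €536,760 = €2,147,040
Costs: 10% of €2,147,040 = €214,704
Award plus costs: €2,147,040 + €214,704 = €2,361,744
Cap at €3,382,950: €2,361,744 is within the cap, no reduction.

Award: €2,361,744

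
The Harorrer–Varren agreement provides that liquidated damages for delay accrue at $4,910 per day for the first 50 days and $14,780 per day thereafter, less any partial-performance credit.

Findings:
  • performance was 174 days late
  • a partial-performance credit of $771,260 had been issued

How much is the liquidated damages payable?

First 50 days: 50 × $4,910 = $245,500
Remaining days: (174 − 50) × $14,780 = $1,832,720
Accrued per-day damages: $245,500 + $1,832,720 = $2,078,220
Less partial-performance credit: $2,078,220 − $771,260 = $1,306,960

$1,306,960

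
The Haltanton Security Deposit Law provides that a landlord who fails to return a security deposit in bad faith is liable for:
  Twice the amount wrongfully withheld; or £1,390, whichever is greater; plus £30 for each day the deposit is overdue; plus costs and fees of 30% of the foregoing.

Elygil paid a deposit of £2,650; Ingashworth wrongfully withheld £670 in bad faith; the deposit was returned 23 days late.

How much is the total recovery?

Doubled: 2 × £670 = £1,340
Minimum £1,390: £1,340 is below the minimum → £1,390
Late-return penalty: 23 × £30 = £690
Damages plus late penalty: £1,390 + £690 = £2,080
Costs and fees: 30% of £2,080 = £624
Total recovery: £2,080 + £624 = £2,704

£2,704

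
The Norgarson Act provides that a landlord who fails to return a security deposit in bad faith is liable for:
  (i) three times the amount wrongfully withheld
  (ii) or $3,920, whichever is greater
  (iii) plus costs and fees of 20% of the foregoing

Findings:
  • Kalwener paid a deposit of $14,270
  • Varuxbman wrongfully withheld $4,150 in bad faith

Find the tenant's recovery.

$14,940

Trebled: 3 × $4,150 = $12,450
Minimum $3,920: $12,450 meets the minimum, no increase.
Costs and fees: 20% of $12,450 = $2,490
Total recovery: $12,450 + $2,490 = $14,940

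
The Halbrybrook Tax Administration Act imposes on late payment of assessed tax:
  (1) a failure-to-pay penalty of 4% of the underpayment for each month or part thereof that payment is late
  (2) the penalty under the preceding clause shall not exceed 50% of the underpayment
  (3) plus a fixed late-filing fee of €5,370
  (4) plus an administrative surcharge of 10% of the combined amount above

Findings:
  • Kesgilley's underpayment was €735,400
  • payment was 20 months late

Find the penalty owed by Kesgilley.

Accrued rate: 4% × 20 = 80%, capped at 50% → 50%
Failure-to-pay penalty: 50% of €735,400 = €367,700
Penalty before surcharge: €367,700 + €5,370 = €373,070
Administrative surcharge: 10% of €373,070 = €37,307
Total penalty: €373,070 + €37,307 = €410,377

€410,377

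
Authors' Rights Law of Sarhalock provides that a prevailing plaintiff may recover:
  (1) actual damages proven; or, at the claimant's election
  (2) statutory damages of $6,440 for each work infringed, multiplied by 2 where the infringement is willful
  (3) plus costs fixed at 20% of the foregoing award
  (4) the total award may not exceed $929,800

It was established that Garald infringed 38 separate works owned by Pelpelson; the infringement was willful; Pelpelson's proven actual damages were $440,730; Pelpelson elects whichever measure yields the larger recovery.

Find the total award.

Statutory damages: 38 × $6,440 = $244,720
Doubled: 2 × $244,720 = $489,440
Greater of actual damages ($440,730) or enhanced statutory damages ($489,440): $489,440
Costs: 20% of $489,440 = $97,888
Award plus costs: $489,440 + $97,888 = $587,328
Cap at $929,800: $587,328 is within the cap, no reduction.

$587,328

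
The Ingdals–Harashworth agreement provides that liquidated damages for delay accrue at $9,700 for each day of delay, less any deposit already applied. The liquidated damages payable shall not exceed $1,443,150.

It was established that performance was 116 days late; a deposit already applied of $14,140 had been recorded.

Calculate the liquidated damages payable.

$1,111,060

Per-day damages: 116 × $9,700 = $1,125,200
Less deposit already applied: $1,125,200 − $14,140 = $1,111,060
Cap at $1,443,150: $1,111,060 is within the cap, no reduction.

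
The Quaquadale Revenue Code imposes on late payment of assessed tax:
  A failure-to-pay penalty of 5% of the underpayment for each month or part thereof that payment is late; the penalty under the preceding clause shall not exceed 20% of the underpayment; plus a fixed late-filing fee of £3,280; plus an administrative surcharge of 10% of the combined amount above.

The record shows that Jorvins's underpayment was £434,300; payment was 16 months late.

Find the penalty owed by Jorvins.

Accrued rate: 5% × 16 = 80%, capped at 20% → 20%
Failure-to-pay penalty: 20% of £434,300 = £86,860
Penalty before surcharge: £86,860 + £3,280 = £90,140
Administrative surcharge: 10% of £90,140 = £9,014
Total penalty: £90,140 + £9,014 = £99,154

Penalty: £99,154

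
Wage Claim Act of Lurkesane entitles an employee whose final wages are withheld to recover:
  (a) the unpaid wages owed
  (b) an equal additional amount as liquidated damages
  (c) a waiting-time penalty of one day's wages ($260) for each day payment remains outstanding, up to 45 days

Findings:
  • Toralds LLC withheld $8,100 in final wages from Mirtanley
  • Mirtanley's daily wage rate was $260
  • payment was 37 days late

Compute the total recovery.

$25,820

Liquidated damages (equal amount): $8,100
Penalty days: min(37, 45) = 37
Waiting-time penalty: 37 × $260 = $9,620
Total award: $8,100 + $8,100 + $9,620 = $25,820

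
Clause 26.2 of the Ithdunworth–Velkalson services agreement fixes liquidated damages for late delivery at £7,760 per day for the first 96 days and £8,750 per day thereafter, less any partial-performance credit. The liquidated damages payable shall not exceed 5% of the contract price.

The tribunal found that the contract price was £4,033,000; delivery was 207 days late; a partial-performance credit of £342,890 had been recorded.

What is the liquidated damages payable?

£201,650

First 96 days: 96 × £7,760 = £744,960
Remaining days: (207 − 96) × £8,750 = £971,250
Accrued per-day damages: £744,960 + £971,250 = £1,716,210
Less partial-performance credit: £1,716,210 − £342,890 = £1,373,320
Cap: 5% of £4,033,000 = £201,650
Cap at £201,650: £1,373,320 exceeds the cap → £201,650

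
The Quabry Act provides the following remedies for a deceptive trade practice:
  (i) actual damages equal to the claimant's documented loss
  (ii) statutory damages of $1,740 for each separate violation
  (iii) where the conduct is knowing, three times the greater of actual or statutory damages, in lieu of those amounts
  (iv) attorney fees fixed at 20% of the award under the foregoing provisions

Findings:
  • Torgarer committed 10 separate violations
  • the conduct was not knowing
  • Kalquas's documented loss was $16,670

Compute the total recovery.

Statutory damages: 10 × $1,740 = $17,400
Conduct not knowing: the in-lieu enhancement does not apply.
Actual plus statutory damages: $16,670 + $17,400 = $34,070
Attorney fees: 20% of $34,070 = $6,814
Total recovery: $34,070 + $6,814 = $40,884

$40,884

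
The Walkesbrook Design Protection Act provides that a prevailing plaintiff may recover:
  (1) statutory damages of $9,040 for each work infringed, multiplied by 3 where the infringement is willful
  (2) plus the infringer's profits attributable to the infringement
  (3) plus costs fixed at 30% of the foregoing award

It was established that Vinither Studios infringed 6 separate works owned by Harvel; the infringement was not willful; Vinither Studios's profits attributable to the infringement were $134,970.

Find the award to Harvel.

Statutory damages: 6 × $9,040 = $54,240
Infringement not willful: no ×3 enhancement.
Combined award: $54,240 + $134,970 = $189,210
Costs: 30% of $189,210 = $56,763
Award plus costs: $189,210 + $56,763 = $245,973

Award: $245,973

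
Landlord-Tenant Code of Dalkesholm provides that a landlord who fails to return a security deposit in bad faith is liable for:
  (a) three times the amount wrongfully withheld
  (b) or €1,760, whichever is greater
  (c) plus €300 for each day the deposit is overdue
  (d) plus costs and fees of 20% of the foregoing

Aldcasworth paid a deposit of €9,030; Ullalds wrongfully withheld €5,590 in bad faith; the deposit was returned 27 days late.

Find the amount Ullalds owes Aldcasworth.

€29,844

Trebled: 3 × €5,590 = €16,770
Minimum €1,760: €16,770 meets the minimum, no increase.
Late-return penalty: 27 × €300 = €8,100
Damages plus late penalty: €16,770 + €8,100 = €24,870
Costs and fees: 20% of €24,870 = €4,974
Total recovery: €24,870 + €4,974 = €29,844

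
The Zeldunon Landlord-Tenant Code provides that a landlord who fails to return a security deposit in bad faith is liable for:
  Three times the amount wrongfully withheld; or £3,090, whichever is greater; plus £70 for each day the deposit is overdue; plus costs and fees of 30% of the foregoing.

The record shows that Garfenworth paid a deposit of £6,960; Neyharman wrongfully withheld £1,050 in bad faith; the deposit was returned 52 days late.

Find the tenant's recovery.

£8,827

Trebled: 3 × £1,050 = £3,150
Minimum £3,090: £3,150 meets the minimum, no increase.
Late-return penalty: 52 × £70 = £3,640
Damages plus late penalty: £3,150 + £3,640 = £6,790
Costs and fees: 30% of £6,790 = £2,037
Total recovery: £6,790 + £2,037 = £8,827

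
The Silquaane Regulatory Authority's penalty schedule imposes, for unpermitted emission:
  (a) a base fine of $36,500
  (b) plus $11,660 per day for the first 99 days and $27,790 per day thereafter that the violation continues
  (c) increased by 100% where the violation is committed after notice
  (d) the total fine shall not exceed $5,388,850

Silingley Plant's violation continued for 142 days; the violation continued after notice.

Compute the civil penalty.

First 99 days: 99 × $11,660 = $1,154,340
Remaining days: (142 − 99) × $27,790 = $1,194,970
Per-day component: $1,154,340 + $1,194,970 = $2,349,310
Base plus per-day: $36,500 + $2,349,310 = $2,385,810
Enhancement: 100% of $2,385,810 = $2,385,810
Enhanced fine: $2,385,810 + $2,385,810 = $4,771,620
Cap at $5,388,850: $4,771,620 is within the cap, no reduction.

$4,771,620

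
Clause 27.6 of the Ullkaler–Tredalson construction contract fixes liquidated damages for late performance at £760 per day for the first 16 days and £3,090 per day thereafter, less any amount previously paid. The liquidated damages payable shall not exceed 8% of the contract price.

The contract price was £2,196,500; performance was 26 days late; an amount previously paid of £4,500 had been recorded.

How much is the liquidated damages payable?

First 16 days: 16 × £760 = £12,160
Remaining days: (26 − 16) × £3,090 = £30,900
Accrued per-day damages: £12,160 + £30,900 = £43,060
Less amount previously paid: £43,060 − £4,500 = £38,560
Cap: 8% of £2,196,500 = £175,720
Cap at £175,720: £38,560 is within the cap, no reduction.

£38,560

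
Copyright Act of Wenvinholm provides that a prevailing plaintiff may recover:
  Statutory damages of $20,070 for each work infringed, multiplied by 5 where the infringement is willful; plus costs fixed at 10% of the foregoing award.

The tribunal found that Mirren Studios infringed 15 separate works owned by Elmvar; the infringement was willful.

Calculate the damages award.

$1,655,775

Statutory damages: 15 × $20,070 = $301,050
Multiplied by 5: 5 × $301,050 = $1,505,250
Costs: 10% of $1,505,250 = $150,525
Award plus costs: $1,505,250 + $150,525 = $1,655,775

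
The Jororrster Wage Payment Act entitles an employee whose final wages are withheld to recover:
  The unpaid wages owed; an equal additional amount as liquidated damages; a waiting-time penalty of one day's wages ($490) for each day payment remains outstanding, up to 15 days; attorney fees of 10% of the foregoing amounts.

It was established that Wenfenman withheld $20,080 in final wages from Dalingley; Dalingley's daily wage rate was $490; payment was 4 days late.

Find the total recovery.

Total award: $46,332

Liquidated damages (equal amount): $20,080
Penalty days: min(4, 15) = 4
Waiting-time penalty: 4 × $490 = $1,960
Subtotal: $20,080 + $20,080 + $1,960 = $42,120
Attorney fees: 10% of $42,120 = $4,212
Total award: $42,120 + $4,212 = $46,332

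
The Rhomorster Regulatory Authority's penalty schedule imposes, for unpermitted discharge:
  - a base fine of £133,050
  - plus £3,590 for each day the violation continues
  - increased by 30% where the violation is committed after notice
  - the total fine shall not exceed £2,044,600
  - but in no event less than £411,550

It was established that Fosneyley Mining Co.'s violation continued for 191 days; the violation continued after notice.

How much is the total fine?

£1,064,362

Per-day component: 191 × £3,590 = £685,690
Base plus per-day: £133,050 + £685,690 = £818,740
Enhancement: 30% of £818,740 = £245,622
Enhanced fine: £818,740 + £245,622 = £1,064,362
Cap at £2,044,600: £1,064,362 is within the cap, no reduction.
Minimum £411,550: £1,064,362 meets the minimum, no increase.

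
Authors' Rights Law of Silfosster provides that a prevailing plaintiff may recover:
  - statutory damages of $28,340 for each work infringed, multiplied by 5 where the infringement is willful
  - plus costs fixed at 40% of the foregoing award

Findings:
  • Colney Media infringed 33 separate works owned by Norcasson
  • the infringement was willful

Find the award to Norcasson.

Statutory damages: 33 × $28,340 = $935,220
Multiplied by 5: 5 × $935,220 = $4,676,100
Costs: 40% of $4,676,100 = $1,870,440
Award plus costs: $4,676,100 + $1,870,440 = $6,546,540

$6,546,540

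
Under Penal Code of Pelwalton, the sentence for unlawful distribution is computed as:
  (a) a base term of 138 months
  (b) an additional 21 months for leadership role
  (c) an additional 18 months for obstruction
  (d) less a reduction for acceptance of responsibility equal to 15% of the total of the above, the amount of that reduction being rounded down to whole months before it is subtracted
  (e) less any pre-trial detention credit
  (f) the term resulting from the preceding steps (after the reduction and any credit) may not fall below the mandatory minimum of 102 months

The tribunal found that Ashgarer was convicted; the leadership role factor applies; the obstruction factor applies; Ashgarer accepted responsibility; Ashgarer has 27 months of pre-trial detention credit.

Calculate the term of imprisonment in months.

Leadership role enhancement: +21 months
Obstruction enhancement: +18 months
Adjusted term: 138 months + 21 months + 18 months = 177 months
Acceptance of responsibility reduction: 15% of 177 months = 26 months (rounded down)
After reduction: 177 − 26 = 151 months
Less pre-trial detention credit: 151 months − 27 months = 124 months
Minimum 102 months: 124 months meets the minimum, no increase.

124 months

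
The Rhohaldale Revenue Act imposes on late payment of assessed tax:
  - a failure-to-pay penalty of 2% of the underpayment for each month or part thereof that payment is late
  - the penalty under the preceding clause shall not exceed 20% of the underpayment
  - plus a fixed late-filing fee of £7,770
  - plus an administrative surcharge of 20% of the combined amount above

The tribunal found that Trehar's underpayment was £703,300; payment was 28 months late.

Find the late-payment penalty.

Penalty: £178,116

Accrued rate: 2% × 28 = 56%, capped at 20% → 20%
Failure-to-pay penalty: 20% of £703,300 = £140,660
Penalty before surcharge: £140,660 + £7,770 = £148,430
Administrative surcharge: 20% of £148,430 = £29,686
Total penalty: £148,430 + £29,686 = £178,116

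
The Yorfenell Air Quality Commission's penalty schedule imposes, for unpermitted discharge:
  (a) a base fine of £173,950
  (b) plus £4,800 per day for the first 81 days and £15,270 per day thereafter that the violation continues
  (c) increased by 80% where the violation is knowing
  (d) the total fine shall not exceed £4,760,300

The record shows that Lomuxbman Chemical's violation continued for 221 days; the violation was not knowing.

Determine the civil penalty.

£2,700,550

First 81 days: 81 × £4,800 = £388,800
Remaining days: (221 − 81) × £15,270 = £2,137,800
Per-day component: £388,800 + £2,137,800 = £2,526,600
Base plus per-day: £173,950 + £2,526,600 = £2,700,550
The violation was not knowing: no 80% increase.
Cap at £4,760,300: £2,700,550 is within the cap, no reduction.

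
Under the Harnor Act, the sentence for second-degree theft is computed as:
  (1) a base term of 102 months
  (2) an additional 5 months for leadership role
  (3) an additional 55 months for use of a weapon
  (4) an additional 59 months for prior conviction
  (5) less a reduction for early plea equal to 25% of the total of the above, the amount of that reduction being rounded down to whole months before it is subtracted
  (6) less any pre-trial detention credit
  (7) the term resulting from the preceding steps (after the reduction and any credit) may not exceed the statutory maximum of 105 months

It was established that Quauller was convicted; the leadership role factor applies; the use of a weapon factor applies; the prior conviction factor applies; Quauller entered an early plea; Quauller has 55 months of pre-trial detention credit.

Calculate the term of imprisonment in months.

105 months

Leadership role enhancement: +5 months
Use of a weapon enhancement: +55 months
Prior conviction enhancement: +59 months
Adjusted term: 102 months + 5 months + 55 months + 59 months = 221 months
Early plea reduction: 25% of 221 months = 55 months (rounded down)
After reduction: 221 − 55 = 166 months
Less pre-trial detention credit: 166 months − 55 months = 111 months
Cap at 105 months: 111 months exceeds the cap → 105 months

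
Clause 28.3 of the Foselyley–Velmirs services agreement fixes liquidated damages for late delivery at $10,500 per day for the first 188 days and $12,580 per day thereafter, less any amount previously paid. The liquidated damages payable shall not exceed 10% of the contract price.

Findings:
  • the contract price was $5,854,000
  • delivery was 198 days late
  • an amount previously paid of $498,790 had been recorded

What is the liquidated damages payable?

$585,400

First 188 days: 188 × $10,500 = $1,974,000
Remaining days: (198 − 188) × $12,580 = $125,800
Accrued per-day damages: $1,974,000 + $125,800 = $2,099,800
Less amount previously paid: $2,099,800 − $498,790 = $1,601,010
Cap: 10% of $5,854,000 = $585,400
Cap at $585,400: $1,601,010 exceeds the cap → $585,400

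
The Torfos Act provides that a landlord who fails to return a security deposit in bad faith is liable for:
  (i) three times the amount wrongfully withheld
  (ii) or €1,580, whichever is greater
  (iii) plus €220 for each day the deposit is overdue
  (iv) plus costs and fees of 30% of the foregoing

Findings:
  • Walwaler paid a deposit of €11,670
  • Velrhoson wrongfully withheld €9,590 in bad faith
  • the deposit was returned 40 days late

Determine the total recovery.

€48,841

Trebled: 3 × €9,590 = €28,770
Minimum €1,580: €28,770 meets the minimum, no increase.
Late-return penalty: 40 × €220 = €8,800
Damages plus late penalty: €28,770 + €8,800 = €37,570
Costs and fees: 30% of €37,570 = €11,271
Total recovery: €37,570 + €11,271 = €48,841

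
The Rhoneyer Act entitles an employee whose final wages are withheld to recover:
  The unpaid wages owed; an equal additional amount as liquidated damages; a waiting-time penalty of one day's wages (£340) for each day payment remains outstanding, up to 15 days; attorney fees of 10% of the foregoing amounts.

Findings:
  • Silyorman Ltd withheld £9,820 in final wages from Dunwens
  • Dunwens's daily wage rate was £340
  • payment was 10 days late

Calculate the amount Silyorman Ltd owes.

£25,344

Liquidated damages (equal amount): £9,820
Penalty days: min(10, 15) = 10
Waiting-time penalty: 10 × £340 = £3,400
Subtotal: £9,820 + £9,820 + £3,400 = £23,040
Attorney fees: 10% of £23,040 = £2,304
Total award: £23,040 + £2,304 = £25,344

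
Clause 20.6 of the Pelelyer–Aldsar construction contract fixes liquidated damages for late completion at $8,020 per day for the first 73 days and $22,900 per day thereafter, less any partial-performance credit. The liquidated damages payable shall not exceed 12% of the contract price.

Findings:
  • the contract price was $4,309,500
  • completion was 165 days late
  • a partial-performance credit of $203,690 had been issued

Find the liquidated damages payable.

First 73 days: 73 × $8,020 = $585,460
Remaining days: (165 − 73) × $22,900 = $2,106,800
Accrued per-day damages: $585,460 + $2,106,800 = $2,692,260
Less partial-performance credit: $2,692,260 − $203,690 = $2,488,570
Cap: 12% of $4,309,500 = $517,140
Cap at $517,140: $2,488,570 exceeds the cap → $517,140

$517,140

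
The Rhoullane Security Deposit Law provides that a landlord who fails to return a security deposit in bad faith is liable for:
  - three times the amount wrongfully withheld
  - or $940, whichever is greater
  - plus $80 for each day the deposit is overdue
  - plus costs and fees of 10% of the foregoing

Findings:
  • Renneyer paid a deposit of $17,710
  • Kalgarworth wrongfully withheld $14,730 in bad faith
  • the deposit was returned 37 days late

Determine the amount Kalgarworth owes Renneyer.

$51,865

Trebled: 3 × $14,730 = $44,190
Minimum $940: $44,190 meets the minimum, no increase.
Late-return penalty: 37 × $80 = $2,960
Damages plus late penalty: $44,190 + $2,960 = $47,150
Costs and fees: 10% of $47,150 = $4,715
Total recovery: $47,150 + $4,715 = $51,865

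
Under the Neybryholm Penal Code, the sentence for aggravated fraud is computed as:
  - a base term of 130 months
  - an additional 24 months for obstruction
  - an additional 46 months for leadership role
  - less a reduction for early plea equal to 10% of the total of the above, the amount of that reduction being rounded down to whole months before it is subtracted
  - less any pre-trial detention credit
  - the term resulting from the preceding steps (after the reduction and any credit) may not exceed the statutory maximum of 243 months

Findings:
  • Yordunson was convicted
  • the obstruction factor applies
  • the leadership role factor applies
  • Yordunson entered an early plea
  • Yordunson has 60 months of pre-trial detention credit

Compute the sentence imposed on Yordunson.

120 months

Obstruction enhancement: +24 months
Leadership role enhancement: +46 months
Adjusted term: 130 months + 24 months + 46 months = 200 months
Early plea reduction: 10% of 200 months = 20 months (rounded down)
After reduction: 200 − 20 = 180 months
Less pre-trial detention credit: 180 months − 60 months = 120 months
Cap at 243 months: 120 months is within the cap, no reduction.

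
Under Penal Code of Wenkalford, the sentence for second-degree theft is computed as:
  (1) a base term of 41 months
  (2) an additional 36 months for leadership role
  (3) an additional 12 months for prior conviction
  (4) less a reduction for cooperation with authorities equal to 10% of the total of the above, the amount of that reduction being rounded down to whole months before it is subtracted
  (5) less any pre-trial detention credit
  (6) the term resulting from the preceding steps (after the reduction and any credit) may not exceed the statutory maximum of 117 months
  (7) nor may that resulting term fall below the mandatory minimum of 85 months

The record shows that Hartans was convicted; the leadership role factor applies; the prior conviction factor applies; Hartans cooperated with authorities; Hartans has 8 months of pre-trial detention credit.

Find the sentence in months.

85 months

Leadership role enhancement: +36 months
Prior conviction enhancement: +12 months
Adjusted term: 41 months + 36 months + 12 months = 89 months
Cooperation with authorities reduction: 10% of 89 months = 8 months (rounded down)
After reduction: 89 − 8 = 81 months
Less pre-trial detention credit: 81 months − 8 months = 73 months
Cap at 117 months: 73 months is within the cap, no reduction.
Minimum 85 months: 73 months is below the minimum → 85 months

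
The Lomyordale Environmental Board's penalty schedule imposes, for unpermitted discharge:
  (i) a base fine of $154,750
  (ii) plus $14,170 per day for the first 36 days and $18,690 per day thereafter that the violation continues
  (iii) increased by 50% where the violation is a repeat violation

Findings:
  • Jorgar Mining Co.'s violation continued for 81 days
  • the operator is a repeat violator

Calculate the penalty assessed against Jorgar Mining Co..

$2,258,880

First 36 days: 36 × $14,170 = $510,120
Remaining days: (81 − 36) × $18,690 = $841,050
Per-day component: $510,120 + $841,050 = $1,351,170
Base plus per-day: $154,750 + $1,351,170 = $1,505,920
Enhancement: 50% of $1,505,920 = $752,960
Enhanced fine: $1,505,920 + $752,960 = $2,258,880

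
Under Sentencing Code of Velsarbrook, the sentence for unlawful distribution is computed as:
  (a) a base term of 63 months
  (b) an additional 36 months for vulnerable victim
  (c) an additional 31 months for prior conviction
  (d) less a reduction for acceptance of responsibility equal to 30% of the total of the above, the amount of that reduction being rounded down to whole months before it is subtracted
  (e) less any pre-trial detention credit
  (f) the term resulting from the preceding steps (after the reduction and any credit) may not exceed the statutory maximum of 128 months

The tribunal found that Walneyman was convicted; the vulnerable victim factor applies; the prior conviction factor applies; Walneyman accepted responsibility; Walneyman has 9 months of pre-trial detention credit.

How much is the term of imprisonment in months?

82 months

Vulnerable victim enhancement: +36 months
Prior conviction enhancement: +31 months
Adjusted term: 63 months + 36 months + 31 months = 130 months
Acceptance of responsibility reduction: 30% of 130 months = 39 months (rounded down)
After reduction: 130 − 39 = 91 months
Less pre-trial detention credit: 91 months − 9 months = 82 months
Cap at 128 months: 82 months is within the cap, no reduction.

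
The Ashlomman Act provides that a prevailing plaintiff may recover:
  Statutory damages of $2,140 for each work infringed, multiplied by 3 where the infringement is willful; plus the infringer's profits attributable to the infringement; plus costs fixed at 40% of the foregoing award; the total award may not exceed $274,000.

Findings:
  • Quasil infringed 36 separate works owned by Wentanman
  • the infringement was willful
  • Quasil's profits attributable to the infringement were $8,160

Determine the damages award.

$274,000

Statutory damages: 36 × $2,140 = $77,040
Trebled: 3 × $77,040 = $231,120
Combined award: $231,120 + $8,160 = $239,280
Costs: 40% of $239,280 = $95,712
Award plus costs: $239,280 + $95,712 = $334,992
Cap at $274,000: $334,992 exceeds the cap → $274,000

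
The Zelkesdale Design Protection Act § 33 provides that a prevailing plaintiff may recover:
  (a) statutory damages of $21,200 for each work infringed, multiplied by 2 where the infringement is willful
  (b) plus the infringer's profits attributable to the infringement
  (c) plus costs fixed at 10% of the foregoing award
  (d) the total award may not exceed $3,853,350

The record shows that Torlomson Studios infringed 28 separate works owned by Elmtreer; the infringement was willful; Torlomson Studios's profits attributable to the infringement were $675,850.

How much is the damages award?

Statutory damages: 28 × $21,200 = $593,600
Doubled: 2 × $593,600 = $1,187,200
Combined award: $1,187,200 + $675,850 = $1,863,050
Costs: 10% of $1,863,050 = $186,305
Award plus costs: $1,863,050 + $186,305 = $2,049,355
Cap at $3,853,350: $2,049,355 is within the cap, no reduction.

$2,049,355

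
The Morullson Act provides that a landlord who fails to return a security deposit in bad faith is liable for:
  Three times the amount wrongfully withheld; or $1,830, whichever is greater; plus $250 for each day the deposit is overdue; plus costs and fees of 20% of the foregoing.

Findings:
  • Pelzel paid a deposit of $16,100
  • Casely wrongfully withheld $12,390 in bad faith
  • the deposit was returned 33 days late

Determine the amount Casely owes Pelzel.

$54,504

Trebled: 3 × $12,390 = $37,170
Minimum $1,830: $37,170 meets the minimum, no increase.
Late-return penalty: 33 × $250 = $8,250
Damages plus late penalty: $37,170 + $8,250 = $45,420
Costs and fees: 20% of $45,420 = $9,084
Total recovery: $45,420 + $9,084 = $54,504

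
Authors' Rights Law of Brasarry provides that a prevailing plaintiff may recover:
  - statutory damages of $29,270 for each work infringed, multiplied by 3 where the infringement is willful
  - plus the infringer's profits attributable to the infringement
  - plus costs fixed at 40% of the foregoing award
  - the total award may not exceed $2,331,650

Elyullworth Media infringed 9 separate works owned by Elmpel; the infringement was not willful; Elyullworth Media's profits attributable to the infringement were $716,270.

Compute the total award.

$1,371,580

Statutory damages: 9 × $29,270 = $263,430
Infringement not willful: no ×3 enhancement.
Combined award: $263,430 + $716,270 = $979,700
Costs: 40% of $979,700 = $391,880
Award plus costs: $979,700 + $391,880 = $1,371,580
Cap at $2,331,650: $1,371,580 is within the cap, no reduction.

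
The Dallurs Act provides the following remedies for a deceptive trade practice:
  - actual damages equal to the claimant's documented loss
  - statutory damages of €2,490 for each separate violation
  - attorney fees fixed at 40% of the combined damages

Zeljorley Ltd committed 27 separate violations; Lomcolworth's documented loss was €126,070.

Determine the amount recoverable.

€270,620

Statutory damages: 27 × €2,490 = €67,230
Combined damages: €126,070 + €67,230 = €193,300
Attorney fees: 40% of €193,300 = €77,320
Total recovery: €193,300 + €77,320 = €270,620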